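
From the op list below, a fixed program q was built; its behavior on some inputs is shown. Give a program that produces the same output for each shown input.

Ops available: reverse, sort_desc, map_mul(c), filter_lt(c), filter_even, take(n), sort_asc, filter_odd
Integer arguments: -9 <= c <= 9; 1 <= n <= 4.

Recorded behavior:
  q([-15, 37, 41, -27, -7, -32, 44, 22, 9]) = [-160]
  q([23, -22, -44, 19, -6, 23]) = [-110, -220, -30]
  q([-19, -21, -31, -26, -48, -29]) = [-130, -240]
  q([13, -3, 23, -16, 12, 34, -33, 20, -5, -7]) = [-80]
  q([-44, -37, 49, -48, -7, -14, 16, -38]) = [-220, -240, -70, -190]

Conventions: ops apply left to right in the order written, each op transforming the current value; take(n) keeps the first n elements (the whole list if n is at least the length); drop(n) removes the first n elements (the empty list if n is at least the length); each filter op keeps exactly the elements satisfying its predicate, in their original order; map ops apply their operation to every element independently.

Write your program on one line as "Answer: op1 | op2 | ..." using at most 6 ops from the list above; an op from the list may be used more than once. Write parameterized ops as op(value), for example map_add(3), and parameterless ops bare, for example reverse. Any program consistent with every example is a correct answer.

filter_lt(8) | map_mul(5) | reverse | filter_even | reverse

Check, running the answer program on each example:
  [-15, 37, 41, -27, -7, -32, 44, 22, 9] -> [-15, -27, -7, -32] -> [-75, -135, -35, -160] -> [-160, -35, -135, -75] -> [-160] -> [-160]
  [23, -22, -44, 19, -6, 23] -> [-22, -44, -6] -> [-110, -220, -30] -> [-30, -220, -110] -> [-30, -220, -110] -> [-110, -220, -30]
  [-19, -21, -31, -26, -48, -29] -> [-19, -21, -31, -26, -48, -29] -> [-95, -105, -155, -130, -240, -145] -> [-145, -240, -130, -155, -105, -95] -> [-240, -130] -> [-130, -240]
  [13, -3, 23, -16, 12, 34, -33, 20, -5, -7] -> [-3, -16, -33, -5, -7] -> [-15, -80, -165, -25, -35] -> [-35, -25, -165, -80, -15] -> [-80] -> [-80]
  [-44, -37, 49, -48, -7, -14, 16, -38] -> [-44, -37, -48, -7, -14, -38] -> [-220, -185, -240, -35, -70, -190] -> [-190, -70, -35, -240, -185, -220] -> [-190, -70, -240, -220] -> [-220, -240, -70, -190]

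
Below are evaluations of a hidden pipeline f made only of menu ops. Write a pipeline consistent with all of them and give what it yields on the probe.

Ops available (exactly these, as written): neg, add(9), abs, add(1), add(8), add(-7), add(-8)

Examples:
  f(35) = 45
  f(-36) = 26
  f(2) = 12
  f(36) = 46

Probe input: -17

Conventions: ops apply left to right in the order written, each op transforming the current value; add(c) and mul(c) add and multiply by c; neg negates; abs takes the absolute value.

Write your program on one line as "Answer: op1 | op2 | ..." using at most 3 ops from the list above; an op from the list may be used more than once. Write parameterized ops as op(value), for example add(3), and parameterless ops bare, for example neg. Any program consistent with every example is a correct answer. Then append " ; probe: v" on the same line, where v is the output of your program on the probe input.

add(1) | add(9) | abs ; probe: 7

Check, running the answer program on each example:
  35 -> 36 -> 45 -> 45
  -36 -> -35 -> -26 -> 26
  2 -> 3 -> 12 -> 12
  36 -> 37 -> 46 -> 46
  probe: -17 -> -16 -> -7 -> 7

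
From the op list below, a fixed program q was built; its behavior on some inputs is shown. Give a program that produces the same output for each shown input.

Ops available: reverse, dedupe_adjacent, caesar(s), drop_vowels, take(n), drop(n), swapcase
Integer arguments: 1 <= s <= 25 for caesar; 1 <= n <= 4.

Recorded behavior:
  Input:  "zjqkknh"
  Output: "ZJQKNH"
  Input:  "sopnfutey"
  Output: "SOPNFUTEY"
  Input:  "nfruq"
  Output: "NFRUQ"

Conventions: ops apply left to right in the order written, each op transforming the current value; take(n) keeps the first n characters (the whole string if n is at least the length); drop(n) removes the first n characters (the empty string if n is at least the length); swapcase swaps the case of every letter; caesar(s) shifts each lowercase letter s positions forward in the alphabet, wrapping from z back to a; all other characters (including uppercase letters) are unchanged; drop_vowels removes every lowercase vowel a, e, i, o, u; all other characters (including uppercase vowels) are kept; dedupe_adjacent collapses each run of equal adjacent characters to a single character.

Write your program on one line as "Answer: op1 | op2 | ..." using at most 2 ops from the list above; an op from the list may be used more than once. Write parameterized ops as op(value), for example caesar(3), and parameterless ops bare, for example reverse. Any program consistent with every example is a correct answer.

dedupe_adjacent | swapcase

Check, running the answer program on each example:
  "zjqkknh" -> "zjqknh" -> "ZJQKNH"
  "sopnfutey" -> "sopnfutey" -> "SOPNFUTEY"
  "nfruq" -> "nfruq" -> "NFRUQ"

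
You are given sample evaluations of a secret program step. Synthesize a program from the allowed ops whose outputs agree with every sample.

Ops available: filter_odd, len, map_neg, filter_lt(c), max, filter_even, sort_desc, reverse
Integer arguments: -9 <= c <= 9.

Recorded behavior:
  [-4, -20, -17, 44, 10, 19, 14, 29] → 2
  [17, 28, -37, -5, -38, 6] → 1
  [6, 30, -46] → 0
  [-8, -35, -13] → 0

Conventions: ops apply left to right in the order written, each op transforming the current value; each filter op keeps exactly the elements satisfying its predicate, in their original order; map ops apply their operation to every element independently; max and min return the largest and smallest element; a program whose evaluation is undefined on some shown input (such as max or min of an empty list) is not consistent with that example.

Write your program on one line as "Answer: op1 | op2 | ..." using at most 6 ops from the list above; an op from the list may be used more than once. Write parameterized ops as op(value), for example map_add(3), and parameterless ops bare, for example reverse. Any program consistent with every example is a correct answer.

filter_odd | reverse | map_neg | sort_desc | filter_lt(0) | len

Check, running the answer program on each example:
  [-4, -20, -17, 44, 10, 19, 14, 29] -> [-17, 19, 29] -> [29, 19, -17] -> [-29, -19, 17] -> [17, -19, -29] -> [-19, -29] -> 2
  [17, 28, -37, -5, -38, 6] -> [17, -37, -5] -> [-5, -37, 17] -> [5, 37, -17] -> [37, 5, -17] -> [-17] -> 1
  [6, 30, -46] -> [] -> [] -> [] -> [] -> [] -> 0
  [-8, -35, -13] -> [-35, -13] -> [-13, -35] -> [13, 35] -> [35, 13] -> [] -> 0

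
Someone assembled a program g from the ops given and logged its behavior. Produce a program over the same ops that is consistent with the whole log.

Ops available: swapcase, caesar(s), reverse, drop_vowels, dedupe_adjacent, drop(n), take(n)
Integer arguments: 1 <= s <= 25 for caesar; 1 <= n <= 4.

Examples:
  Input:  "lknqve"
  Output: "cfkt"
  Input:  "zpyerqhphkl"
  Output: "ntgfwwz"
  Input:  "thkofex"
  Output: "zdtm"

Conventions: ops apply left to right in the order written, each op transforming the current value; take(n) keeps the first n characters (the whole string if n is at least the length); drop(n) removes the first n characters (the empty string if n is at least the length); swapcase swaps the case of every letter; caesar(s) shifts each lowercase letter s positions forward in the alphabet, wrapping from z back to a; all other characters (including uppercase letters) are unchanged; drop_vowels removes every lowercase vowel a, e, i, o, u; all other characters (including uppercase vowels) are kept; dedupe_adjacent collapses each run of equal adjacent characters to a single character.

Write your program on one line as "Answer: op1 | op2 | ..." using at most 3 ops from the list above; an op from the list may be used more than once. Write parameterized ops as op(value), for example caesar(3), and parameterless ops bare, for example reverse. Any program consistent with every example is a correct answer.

drop(2) | caesar(15) | drop_vowels

Check, running the answer program on each example:
  "lknqve" -> "nqve" -> "cfkt" -> "cfkt"
  "zpyerqhphkl" -> "yerqhphkl" -> "ntgfwewza" -> "ntgfwwz"
  "thkofex" -> "kofex" -> "zdutm" -> "zdtm"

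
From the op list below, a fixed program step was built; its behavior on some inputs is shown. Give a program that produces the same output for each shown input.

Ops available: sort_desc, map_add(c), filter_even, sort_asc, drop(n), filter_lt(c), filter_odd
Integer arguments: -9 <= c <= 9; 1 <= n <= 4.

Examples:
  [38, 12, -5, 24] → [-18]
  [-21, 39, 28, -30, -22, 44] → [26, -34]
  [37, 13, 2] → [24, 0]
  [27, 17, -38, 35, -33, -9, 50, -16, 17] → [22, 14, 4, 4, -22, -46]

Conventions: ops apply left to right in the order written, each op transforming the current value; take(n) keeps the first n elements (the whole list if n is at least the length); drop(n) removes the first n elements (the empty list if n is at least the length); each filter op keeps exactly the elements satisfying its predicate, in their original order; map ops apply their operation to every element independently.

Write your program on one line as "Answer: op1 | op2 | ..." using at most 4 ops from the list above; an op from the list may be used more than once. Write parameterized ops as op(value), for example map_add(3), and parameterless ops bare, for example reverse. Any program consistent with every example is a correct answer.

filter_odd | map_add(-6) | sort_desc | map_add(-7)

Check, running the answer program on each example:
  [38, 12, -5, 24] -> [-5] -> [-11] -> [-11] -> [-18]
  [-21, 39, 28, -30, -22, 44] -> [-21, 39] -> [-27, 33] -> [33, -27] -> [26, -34]
  [37, 13, 2] -> [37, 13] -> [31, 7] -> [31, 7] -> [24, 0]
  [27, 17, -38, 35, -33, -9, 50, -16, 17] -> [27, 17, 35, -33, -9, 17] -> [21, 11, 29, -39, -15, 11] -> [29, 21, 11, 11, -15, -39] -> [22, 14, 4, 4, -22, -46]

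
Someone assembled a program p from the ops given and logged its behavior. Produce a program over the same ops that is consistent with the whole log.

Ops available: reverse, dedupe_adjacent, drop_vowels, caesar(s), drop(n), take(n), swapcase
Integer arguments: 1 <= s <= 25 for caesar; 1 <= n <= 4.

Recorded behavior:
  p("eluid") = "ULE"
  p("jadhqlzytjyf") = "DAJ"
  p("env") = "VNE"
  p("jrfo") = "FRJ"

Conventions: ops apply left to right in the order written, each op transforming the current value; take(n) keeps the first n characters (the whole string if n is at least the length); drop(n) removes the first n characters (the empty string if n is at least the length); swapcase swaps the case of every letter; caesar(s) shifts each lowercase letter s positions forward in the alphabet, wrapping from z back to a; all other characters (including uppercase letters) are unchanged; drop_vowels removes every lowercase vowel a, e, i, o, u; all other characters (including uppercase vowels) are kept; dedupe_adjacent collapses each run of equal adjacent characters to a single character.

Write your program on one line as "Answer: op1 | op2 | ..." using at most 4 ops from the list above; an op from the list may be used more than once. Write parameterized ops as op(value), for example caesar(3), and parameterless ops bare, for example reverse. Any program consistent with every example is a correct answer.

swapcase | take(3) | reverse

Check, running the answer program on each example:
  "eluid" -> "ELUID" -> "ELU" -> "ULE"
  "jadhqlzytjyf" -> "JADHQLZYTJYF" -> "JAD" -> "DAJ"
  "env" -> "ENV" -> "ENV" -> "VNE"
  "jrfo" -> "JRFO" -> "JRF" -> "FRJ"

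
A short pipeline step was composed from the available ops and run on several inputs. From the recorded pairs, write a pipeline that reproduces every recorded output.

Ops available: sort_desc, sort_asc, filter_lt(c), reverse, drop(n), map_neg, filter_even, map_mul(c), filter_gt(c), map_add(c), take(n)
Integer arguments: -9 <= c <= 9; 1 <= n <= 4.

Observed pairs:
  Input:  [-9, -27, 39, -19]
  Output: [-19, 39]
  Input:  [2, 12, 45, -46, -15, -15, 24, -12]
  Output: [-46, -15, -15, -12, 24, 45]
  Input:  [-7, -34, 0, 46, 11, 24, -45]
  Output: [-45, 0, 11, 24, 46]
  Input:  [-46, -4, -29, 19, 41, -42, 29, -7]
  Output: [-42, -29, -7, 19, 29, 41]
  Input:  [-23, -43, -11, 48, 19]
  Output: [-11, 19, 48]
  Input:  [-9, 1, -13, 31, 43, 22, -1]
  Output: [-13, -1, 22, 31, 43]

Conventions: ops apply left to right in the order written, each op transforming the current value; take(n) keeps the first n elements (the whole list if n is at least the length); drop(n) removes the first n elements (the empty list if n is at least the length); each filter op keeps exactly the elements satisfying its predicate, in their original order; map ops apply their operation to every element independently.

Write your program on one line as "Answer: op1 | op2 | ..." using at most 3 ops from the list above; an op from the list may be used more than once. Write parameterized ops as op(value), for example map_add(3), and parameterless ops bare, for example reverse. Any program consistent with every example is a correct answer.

drop(2) | sort_asc

Check, running the answer program on each example:
  [-9, -27, 39, -19] -> [39, -19] -> [-19, 39]
  [2, 12, 45, -46, -15, -15, 24, -12] -> [45, -46, -15, -15, 24, -12] -> [-46, -15, -15, -12, 24, 45]
  [-7, -34, 0, 46, 11, 24, -45] -> [0, 46, 11, 24, -45] -> [-45, 0, 11, 24, 46]
  [-46, -4, -29, 19, 41, -42, 29, -7] -> [-29, 19, 41, -42, 29, -7] -> [-42, -29, -7, 19, 29, 41]
  [-23, -43, -11, 48, 19] -> [-11, 48, 19] -> [-11, 19, 48]
  [-9, 1, -13, 31, 43, 22, -1] -> [-13, 31, 43, 22, -1] -> [-13, -1, 22, 31, 43]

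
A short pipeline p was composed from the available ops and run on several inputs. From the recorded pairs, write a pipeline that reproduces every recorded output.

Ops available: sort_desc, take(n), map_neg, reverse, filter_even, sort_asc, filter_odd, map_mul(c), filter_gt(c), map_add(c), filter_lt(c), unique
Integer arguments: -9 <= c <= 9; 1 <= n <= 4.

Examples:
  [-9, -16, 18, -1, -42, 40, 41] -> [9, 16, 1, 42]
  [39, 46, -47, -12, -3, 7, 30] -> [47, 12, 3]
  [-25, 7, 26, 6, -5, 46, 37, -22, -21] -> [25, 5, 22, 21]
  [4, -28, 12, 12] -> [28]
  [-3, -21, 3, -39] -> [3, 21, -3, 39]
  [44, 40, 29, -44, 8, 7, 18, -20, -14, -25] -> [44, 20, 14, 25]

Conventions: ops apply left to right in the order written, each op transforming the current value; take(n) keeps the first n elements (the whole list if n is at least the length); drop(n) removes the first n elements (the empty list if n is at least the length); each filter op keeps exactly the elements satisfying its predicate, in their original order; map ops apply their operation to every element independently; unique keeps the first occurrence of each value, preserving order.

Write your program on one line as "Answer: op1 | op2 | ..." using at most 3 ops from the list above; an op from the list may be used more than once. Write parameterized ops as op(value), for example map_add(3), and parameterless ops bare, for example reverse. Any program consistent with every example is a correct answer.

unique | filter_lt(4) | map_neg

Check, running the answer program on each example:
  [-9, -16, 18, -1, -42, 40, 41] -> [-9, -16, 18, -1, -42, 40, 41] -> [-9, -16, -1, -42] -> [9, 16, 1, 42]
  [39, 46, -47, -12, -3, 7, 30] -> [39, 46, -47, -12, -3, 7, 30] -> [-47, -12, -3] -> [47, 12, 3]
  [-25, 7, 26, 6, -5, 46, 37, -22, -21] -> [-25, 7, 26, 6, -5, 46, 37, -22, -21] -> [-25, -5, -22, -21] -> [25, 5, 22, 21]
  [4, -28, 12, 12] -> [4, -28, 12] -> [-28] -> [28]
  [-3, -21, 3, -39] -> [-3, -21, 3, -39] -> [-3, -21, 3, -39] -> [3, 21, -3, 39]
  [44, 40, 29, -44, 8, 7, 18, -20, -14, -25] -> [44, 40, 29, -44, 8, 7, 18, -20, -14, -25] -> [-44, -20, -14, -25] -> [44, 20, 14, 25]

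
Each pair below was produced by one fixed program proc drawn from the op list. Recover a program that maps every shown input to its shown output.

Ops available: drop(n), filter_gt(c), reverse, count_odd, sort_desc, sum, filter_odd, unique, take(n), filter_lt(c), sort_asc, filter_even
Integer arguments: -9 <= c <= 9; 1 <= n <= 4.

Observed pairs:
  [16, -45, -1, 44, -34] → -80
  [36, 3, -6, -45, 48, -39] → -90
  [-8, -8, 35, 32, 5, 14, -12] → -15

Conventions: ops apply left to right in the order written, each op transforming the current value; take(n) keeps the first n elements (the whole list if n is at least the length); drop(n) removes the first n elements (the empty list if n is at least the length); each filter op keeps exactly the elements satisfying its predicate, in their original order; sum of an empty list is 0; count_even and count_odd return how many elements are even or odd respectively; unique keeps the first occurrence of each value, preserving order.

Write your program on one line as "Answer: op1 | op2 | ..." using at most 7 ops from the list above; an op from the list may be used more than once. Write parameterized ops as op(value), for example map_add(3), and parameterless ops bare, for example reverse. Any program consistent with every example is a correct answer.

sort_asc | unique | filter_lt(9) | take(3) | reverse | sum

Check, running the answer program on each example:
  [16, -45, -1, 44, -34] -> [-45, -34, -1, 16, 44] -> [-45, -34, -1, 16, 44] -> [-45, -34, -1] -> [-45, -34, -1] -> [-1, -34, -45] -> -80
  [36, 3, -6, -45, 48, -39] -> [-45, -39, -6, 3, 36, 48] -> [-45, -39, -6, 3, 36, 48] -> [-45, -39, -6, 3] -> [-45, -39, -6] -> [-6, -39, -45] -> -90
  [-8, -8, 35, 32, 5, 14, -12] -> [-12, -8, -8, 5, 14, 32, 35] -> [-12, -8, 5, 14, 32, 35] -> [-12, -8, 5] -> [-12, -8, 5] -> [5, -8, -12] -> -15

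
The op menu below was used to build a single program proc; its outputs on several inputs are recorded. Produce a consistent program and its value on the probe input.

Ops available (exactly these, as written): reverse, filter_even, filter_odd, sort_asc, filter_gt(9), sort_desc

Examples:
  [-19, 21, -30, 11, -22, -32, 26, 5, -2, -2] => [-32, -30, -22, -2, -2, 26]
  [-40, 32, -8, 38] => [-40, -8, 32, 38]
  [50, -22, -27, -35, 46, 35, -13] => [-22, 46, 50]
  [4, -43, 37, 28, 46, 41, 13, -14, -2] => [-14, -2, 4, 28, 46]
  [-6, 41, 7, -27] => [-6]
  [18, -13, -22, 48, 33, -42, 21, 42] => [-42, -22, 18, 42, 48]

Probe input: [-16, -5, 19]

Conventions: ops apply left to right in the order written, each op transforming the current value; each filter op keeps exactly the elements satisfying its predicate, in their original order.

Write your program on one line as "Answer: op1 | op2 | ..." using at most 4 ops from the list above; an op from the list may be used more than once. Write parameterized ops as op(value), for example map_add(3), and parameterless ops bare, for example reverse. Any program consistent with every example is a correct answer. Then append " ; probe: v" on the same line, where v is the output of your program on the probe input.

sort_desc | filter_even | sort_asc ; probe: [-16]

Check, running the answer program on each example:
  [-19, 21, -30, 11, -22, -32, 26, 5, -2, -2] -> [26, 21, 11, 5, -2, -2, -19, -22, -30, -32] -> [26, -2, -2, -22, -30, -32] -> [-32, -30, -22, -2, -2, 26]
  [-40, 32, -8, 38] -> [38, 32, -8, -40] -> [38, 32, -8, -40] -> [-40, -8, 32, 38]
  [50, -22, -27, -35, 46, 35, -13] -> [50, 46, 35, -13, -22, -27, -35] -> [50, 46, -22] -> [-22, 46, 50]
  [4, -43, 37, 28, 46, 41, 13, -14, -2] -> [46, 41, 37, 28, 13, 4, -2, -14, -43] -> [46, 28, 4, -2, -14] -> [-14, -2, 4, 28, 46]
  [-6, 41, 7, -27] -> [41, 7, -6, -27] -> [-6] -> [-6]
  [18, -13, -22, 48, 33, -42, 21, 42] -> [48, 42, 33, 21, 18, -13, -22, -42] -> [48, 42, 18, -22, -42] -> [-42, -22, 18, 42, 48]
  probe: [-16, -5, 19] -> [19, -5, -16] -> [-16] -> [-16]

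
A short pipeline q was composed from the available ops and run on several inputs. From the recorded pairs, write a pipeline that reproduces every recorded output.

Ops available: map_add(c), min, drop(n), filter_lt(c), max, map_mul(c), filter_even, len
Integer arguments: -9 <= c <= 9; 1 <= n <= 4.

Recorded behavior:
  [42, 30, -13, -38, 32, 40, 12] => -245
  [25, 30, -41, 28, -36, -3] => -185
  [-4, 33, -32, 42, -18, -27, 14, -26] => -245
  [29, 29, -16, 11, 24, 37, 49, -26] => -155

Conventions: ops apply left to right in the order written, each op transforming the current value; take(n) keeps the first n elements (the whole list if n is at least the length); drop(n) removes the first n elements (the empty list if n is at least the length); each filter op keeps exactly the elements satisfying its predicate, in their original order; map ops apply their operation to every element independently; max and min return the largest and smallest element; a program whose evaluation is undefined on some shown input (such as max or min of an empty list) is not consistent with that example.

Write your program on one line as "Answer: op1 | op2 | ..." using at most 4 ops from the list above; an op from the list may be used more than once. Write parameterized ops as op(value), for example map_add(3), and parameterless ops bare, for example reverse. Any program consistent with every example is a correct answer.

filter_even | map_add(7) | map_mul(-5) | min

Check, running the answer program on each example:
  [42, 30, -13, -38, 32, 40, 12] -> [42, 30, -38, 32, 40, 12] -> [49, 37, -31, 39, 47, 19] -> [-245, -185, 155, -195, -235, -95] -> -245
  [25, 30, -41, 28, -36, -3] -> [30, 28, -36] -> [37, 35, -29] -> [-185, -175, 145] -> -185
  [-4, 33, -32, 42, -18, -27, 14, -26] -> [-4, -32, 42, -18, 14, -26] -> [3, -25, 49, -11, 21, -19] -> [-15, 125, -245, 55, -105, 95] -> -245
  [29, 29, -16, 11, 24, 37, 49, -26] -> [-16, 24, -26] -> [-9, 31, -19] -> [45, -155, 95] -> -155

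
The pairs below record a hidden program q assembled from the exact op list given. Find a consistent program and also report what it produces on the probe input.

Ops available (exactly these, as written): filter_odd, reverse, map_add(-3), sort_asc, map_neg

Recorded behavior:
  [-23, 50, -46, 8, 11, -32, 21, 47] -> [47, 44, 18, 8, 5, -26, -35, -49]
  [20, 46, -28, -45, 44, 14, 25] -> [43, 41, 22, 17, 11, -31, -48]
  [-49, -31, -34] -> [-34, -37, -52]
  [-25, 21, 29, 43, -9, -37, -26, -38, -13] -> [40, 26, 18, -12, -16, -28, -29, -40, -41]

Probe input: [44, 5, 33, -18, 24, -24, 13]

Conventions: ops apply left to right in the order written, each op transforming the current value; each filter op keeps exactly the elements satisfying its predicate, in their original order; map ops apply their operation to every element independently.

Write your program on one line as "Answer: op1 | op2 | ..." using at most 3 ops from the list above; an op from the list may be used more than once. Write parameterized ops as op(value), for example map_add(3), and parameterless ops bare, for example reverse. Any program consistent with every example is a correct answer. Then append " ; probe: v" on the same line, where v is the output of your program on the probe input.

map_add(-3) | sort_asc | reverse ; probe: [41, 30, 21, 10, 2, -21, -27]

Check, running the answer program on each example:
  [-23, 50, -46, 8, 11, -32, 21, 47] -> [-26, 47, -49, 5, 8, -35, 18, 44] -> [-49, -35, -26, 5, 8, 18, 44, 47] -> [47, 44, 18, 8, 5, -26, -35, -49]
  [20, 46, -28, -45, 44, 14, 25] -> [17, 43, -31, -48, 41, 11, 22] -> [-48, -31, 11, 17, 22, 41, 43] -> [43, 41, 22, 17, 11, -31, -48]
  [-49, -31, -34] -> [-52, -34, -37] -> [-52, -37, -34] -> [-34, -37, -52]
  [-25, 21, 29, 43, -9, -37, -26, -38, -13] -> [-28, 18, 26, 40, -12, -40, -29, -41, -16] -> [-41, -40, -29, -28, -16, -12, 18, 26, 40] -> [40, 26, 18, -12, -16, -28, -29, -40, -41]
  probe: [44, 5, 33, -18, 24, -24, 13] -> [41, 2, 30, -21, 21, -27, 10] -> [-27, -21, 2, 10, 21, 30, 41] -> [41, 30, 21, 10, 2, -21, -27]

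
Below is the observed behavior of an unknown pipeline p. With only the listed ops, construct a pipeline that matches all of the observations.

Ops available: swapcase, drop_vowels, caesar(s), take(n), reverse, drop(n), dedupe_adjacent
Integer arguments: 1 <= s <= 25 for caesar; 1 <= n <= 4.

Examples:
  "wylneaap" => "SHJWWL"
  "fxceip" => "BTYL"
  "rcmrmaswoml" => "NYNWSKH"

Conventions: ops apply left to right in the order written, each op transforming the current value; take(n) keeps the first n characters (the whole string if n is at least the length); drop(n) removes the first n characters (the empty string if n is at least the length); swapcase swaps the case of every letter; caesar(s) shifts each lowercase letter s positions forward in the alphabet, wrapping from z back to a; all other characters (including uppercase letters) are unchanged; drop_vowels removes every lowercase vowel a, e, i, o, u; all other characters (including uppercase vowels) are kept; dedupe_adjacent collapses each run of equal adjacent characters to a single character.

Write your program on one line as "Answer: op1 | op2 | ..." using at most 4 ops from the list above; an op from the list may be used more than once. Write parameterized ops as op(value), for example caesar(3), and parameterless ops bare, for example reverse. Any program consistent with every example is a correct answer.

caesar(22) | drop_vowels | swapcase

Check, running the answer program on each example:
  "wylneaap" -> "suhjawwl" -> "shjwwl" -> "SHJWWL"
  "fxceip" -> "btyael" -> "btyl" -> "BTYL"
  "rcmrmaswoml" -> "nyiniwoskih" -> "nynwskh" -> "NYNWSKH"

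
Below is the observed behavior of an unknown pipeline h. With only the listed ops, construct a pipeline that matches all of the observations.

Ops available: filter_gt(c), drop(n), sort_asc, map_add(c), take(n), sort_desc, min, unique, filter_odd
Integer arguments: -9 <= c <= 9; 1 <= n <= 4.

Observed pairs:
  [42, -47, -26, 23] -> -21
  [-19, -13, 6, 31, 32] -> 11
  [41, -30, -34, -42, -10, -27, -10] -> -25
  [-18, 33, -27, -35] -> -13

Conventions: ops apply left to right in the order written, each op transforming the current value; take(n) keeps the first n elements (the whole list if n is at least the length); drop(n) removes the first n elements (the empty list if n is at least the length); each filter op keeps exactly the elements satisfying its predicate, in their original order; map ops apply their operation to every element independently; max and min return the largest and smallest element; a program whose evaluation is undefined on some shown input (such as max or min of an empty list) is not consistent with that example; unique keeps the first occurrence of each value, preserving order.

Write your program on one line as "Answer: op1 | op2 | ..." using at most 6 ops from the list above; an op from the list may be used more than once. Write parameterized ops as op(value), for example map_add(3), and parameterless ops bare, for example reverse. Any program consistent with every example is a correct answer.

map_add(5) | filter_odd | sort_asc | sort_desc | take(3) | min

Check, running the answer program on each example:
  [42, -47, -26, 23] -> [47, -42, -21, 28] -> [47, -21] -> [-21, 47] -> [47, -21] -> [47, -21] -> -21
  [-19, -13, 6, 31, 32] -> [-14, -8, 11, 36, 37] -> [11, 37] -> [11, 37] -> [37, 11] -> [37, 11] -> 11
  [41, -30, -34, -42, -10, -27, -10] -> [46, -25, -29, -37, -5, -22, -5] -> [-25, -29, -37, -5, -5] -> [-37, -29, -25, -5, -5] -> [-5, -5, -25, -29, -37] -> [-5, -5, -25] -> -25
  [-18, 33, -27, -35] -> [-13, 38, -22, -30] -> [-13] -> [-13] -> [-13] -> [-13] -> -13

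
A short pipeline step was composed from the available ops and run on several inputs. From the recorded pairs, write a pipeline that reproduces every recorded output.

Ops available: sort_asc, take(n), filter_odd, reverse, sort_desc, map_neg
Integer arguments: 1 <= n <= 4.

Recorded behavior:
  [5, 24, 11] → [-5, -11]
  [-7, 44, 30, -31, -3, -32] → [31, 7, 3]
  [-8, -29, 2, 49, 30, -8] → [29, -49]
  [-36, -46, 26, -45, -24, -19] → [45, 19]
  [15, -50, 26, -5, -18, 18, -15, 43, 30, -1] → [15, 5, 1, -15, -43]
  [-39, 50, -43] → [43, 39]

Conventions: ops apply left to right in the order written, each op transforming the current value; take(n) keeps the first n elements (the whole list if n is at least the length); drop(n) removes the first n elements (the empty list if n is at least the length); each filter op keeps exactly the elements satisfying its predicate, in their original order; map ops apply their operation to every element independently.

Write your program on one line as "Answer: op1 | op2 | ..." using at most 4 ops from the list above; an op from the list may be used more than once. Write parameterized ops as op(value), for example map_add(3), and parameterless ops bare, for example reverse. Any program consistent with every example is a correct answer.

filter_odd | map_neg | sort_asc | reverse

Check, running the answer program on each example:
  [5, 24, 11] -> [5, 11] -> [-5, -11] -> [-11, -5] -> [-5, -11]
  [-7, 44, 30, -31, -3, -32] -> [-7, -31, -3] -> [7, 31, 3] -> [3, 7, 31] -> [31, 7, 3]
  [-8, -29, 2, 49, 30, -8] -> [-29, 49] -> [29, -49] -> [-49, 29] -> [29, -49]
  [-36, -46, 26, -45, -24, -19] -> [-45, -19] -> [45, 19] -> [19, 45] -> [45, 19]
  [15, -50, 26, -5, -18, 18, -15, 43, 30, -1] -> [15, -5, -15, 43, -1] -> [-15, 5, 15, -43, 1] -> [-43, -15, 1, 5, 15] -> [15, 5, 1, -15, -43]
  [-39, 50, -43] -> [-39, -43] -> [39, 43] -> [39, 43] -> [43, 39]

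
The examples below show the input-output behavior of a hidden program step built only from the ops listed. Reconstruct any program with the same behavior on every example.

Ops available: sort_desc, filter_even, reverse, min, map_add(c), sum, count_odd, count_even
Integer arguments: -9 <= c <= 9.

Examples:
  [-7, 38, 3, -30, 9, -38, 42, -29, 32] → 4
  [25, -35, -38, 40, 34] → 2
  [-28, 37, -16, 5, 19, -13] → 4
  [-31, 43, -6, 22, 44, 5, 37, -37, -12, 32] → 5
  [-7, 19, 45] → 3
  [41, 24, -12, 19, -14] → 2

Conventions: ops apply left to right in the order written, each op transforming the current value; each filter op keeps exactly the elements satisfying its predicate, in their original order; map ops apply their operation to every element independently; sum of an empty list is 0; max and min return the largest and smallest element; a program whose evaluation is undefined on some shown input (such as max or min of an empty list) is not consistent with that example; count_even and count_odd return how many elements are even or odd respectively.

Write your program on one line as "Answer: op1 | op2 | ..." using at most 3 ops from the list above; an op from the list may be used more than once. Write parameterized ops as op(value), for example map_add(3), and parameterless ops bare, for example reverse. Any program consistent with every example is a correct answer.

sort_desc | map_add(5) | count_even

Check, running the answer program on each example:
  [-7, 38, 3, -30, 9, -38, 42, -29, 32] -> [42, 38, 32, 9, 3, -7, -29, -30, -38] -> [47, 43, 37, 14, 8, -2, -24, -25, -33] -> 4
  [25, -35, -38, 40, 34] -> [40, 34, 25, -35, -38] -> [45, 39, 30, -30, -33] -> 2
  [-28, 37, -16, 5, 19, -13] -> [37, 19, 5, -13, -16, -28] -> [42, 24, 10, -8, -11, -23] -> 4
  [-31, 43, -6, 22, 44, 5, 37, -37, -12, 32] -> [44, 43, 37, 32, 22, 5, -6, -12, -31, -37] -> [49, 48, 42, 37, 27, 10, -1, -7, -26, -32] -> 5
  [-7, 19, 45] -> [45, 19, -7] -> [50, 24, -2] -> 3
  [41, 24, -12, 19, -14] -> [41, 24, 19, -12, -14] -> [46, 29, 24, -7, -9] -> 2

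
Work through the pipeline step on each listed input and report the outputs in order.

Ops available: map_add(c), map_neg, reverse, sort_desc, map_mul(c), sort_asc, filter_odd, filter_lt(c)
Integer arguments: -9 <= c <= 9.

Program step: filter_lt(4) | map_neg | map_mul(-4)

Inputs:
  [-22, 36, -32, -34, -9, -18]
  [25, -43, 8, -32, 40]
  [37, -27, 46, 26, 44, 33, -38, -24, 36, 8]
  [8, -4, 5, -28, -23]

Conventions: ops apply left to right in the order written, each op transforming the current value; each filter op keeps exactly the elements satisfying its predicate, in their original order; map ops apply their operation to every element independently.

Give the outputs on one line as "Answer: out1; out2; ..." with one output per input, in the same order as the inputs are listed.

Execution, op by op:
  [-22, 36, -32, -34, -9, -18] -> [-22, -32, -34, -9, -18] -> [22, 32, 34, 9, 18] -> [-88, -128, -136, -36, -72]
  [25, -43, 8, -32, 40] -> [-43, -32] -> [43, 32] -> [-172, -128]
  [37, -27, 46, 26, 44, 33, -38, -24, 36, 8] -> [-27, -38, -24] -> [27, 38, 24] -> [-108, -152, -96]
  [8, -4, 5, -28, -23] -> [-4, -28, -23] -> [4, 28, 23] -> [-16, -112, -92]

[-88, -128, -136, -36, -72]; [-172, -128]; [-108, -152, -96]; [-16, -112, -92]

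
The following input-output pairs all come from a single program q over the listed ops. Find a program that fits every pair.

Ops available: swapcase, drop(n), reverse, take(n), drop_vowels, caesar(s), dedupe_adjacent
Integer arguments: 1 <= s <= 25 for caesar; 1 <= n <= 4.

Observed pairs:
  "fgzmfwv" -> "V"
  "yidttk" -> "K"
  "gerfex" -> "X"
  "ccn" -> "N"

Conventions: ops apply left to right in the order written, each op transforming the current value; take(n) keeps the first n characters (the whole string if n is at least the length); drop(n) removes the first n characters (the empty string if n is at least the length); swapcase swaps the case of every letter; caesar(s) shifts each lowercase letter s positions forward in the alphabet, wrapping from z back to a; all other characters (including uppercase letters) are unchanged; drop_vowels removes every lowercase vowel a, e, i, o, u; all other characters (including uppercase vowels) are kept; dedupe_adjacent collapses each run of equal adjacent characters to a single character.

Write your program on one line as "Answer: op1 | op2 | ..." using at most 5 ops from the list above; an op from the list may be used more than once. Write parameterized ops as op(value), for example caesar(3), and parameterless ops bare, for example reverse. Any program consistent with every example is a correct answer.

reverse | dedupe_adjacent | swapcase | take(1)

Check, running the answer program on each example:
  "fgzmfwv" -> "vwfmzgf" -> "vwfmzgf" -> "VWFMZGF" -> "V"
  "yidttk" -> "kttdiy" -> "ktdiy" -> "KTDIY" -> "K"
  "gerfex" -> "xefreg" -> "xefreg" -> "XEFREG" -> "X"
  "ccn" -> "ncc" -> "nc" -> "NC" -> "N"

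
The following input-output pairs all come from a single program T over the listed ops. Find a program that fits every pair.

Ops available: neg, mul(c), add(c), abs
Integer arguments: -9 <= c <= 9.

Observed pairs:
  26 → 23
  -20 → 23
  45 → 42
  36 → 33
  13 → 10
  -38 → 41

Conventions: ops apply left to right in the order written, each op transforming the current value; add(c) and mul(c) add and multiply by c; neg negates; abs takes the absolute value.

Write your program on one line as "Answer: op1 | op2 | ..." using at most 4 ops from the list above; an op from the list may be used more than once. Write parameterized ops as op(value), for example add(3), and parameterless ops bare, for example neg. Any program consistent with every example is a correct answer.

neg | add(3) | neg | abs

Check, running the answer program on each example:
  26 -> -26 -> -23 -> 23 -> 23
  -20 -> 20 -> 23 -> -23 -> 23
  45 -> -45 -> -42 -> 42 -> 42
  36 -> -36 -> -33 -> 33 -> 33
  13 -> -13 -> -10 -> 10 -> 10
  -38 -> 38 -> 41 -> -41 -> 41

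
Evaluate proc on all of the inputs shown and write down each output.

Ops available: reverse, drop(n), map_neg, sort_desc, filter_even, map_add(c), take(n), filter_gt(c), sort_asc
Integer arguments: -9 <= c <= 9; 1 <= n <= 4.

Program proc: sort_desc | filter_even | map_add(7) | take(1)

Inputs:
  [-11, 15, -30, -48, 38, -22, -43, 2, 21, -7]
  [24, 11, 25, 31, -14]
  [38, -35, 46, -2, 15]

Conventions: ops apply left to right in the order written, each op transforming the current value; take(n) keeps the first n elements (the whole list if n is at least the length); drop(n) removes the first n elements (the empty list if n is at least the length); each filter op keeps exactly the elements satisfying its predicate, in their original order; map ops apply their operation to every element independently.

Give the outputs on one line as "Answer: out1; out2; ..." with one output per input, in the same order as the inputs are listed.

[45]; [31]; [53]

Execution, op by op:
  [-11, 15, -30, -48, 38, -22, -43, 2, 21, -7] -> [38, 21, 15, 2, -7, -11, -22, -30, -43, -48] -> [38, 2, -22, -30, -48] -> [45, 9, -15, -23, -41] -> [45]
  [24, 11, 25, 31, -14] -> [31, 25, 24, 11, -14] -> [24, -14] -> [31, -7] -> [31]
  [38, -35, 46, -2, 15] -> [46, 38, 15, -2, -35] -> [46, 38, -2] -> [53, 45, 5] -> [53]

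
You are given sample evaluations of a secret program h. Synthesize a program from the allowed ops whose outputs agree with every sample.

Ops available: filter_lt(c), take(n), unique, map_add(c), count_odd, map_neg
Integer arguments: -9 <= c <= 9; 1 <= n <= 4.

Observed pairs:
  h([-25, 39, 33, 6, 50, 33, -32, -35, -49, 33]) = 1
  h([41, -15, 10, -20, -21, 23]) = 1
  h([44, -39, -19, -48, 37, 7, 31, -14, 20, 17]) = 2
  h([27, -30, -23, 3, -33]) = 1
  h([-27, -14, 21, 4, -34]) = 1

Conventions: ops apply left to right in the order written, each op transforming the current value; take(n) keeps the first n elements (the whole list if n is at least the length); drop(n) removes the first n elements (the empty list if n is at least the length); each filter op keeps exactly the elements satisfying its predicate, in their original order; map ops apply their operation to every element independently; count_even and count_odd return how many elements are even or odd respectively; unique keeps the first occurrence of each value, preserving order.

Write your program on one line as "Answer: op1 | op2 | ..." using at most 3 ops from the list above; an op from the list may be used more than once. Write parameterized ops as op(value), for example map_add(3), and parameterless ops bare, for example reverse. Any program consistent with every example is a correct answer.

filter_lt(-6) | take(2) | count_odd

Check, running the answer program on each example:
  [-25, 39, 33, 6, 50, 33, -32, -35, -49, 33] -> [-25, -32, -35, -49] -> [-25, -32] -> 1
  [41, -15, 10, -20, -21, 23] -> [-15, -20, -21] -> [-15, -20] -> 1
  [44, -39, -19, -48, 37, 7, 31, -14, 20, 17] -> [-39, -19, -48, -14] -> [-39, -19] -> 2
  [27, -30, -23, 3, -33] -> [-30, -23, -33] -> [-30, -23] -> 1
  [-27, -14, 21, 4, -34] -> [-27, -14, -34] -> [-27, -14] -> 1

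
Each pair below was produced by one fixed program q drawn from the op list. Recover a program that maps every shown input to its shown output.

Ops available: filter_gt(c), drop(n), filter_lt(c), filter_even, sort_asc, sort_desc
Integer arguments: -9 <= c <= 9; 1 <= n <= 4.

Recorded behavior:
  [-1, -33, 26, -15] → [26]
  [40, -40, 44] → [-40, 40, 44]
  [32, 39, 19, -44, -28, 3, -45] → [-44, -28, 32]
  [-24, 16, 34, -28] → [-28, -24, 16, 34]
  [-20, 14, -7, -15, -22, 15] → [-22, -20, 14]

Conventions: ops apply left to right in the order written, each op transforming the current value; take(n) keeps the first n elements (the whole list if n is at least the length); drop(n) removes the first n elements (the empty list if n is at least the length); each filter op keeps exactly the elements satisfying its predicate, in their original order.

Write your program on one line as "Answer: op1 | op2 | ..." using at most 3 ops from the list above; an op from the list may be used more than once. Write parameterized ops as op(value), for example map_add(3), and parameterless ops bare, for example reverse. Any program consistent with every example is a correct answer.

sort_asc | filter_even

Check, running the answer program on each example:
  [-1, -33, 26, -15] -> [-33, -15, -1, 26] -> [26]
  [40, -40, 44] -> [-40, 40, 44] -> [-40, 40, 44]
  [32, 39, 19, -44, -28, 3, -45] -> [-45, -44, -28, 3, 19, 32, 39] -> [-44, -28, 32]
  [-24, 16, 34, -28] -> [-28, -24, 16, 34] -> [-28, -24, 16, 34]
  [-20, 14, -7, -15, -22, 15] -> [-22, -20, -15, -7, 14, 15] -> [-22, -20, 14]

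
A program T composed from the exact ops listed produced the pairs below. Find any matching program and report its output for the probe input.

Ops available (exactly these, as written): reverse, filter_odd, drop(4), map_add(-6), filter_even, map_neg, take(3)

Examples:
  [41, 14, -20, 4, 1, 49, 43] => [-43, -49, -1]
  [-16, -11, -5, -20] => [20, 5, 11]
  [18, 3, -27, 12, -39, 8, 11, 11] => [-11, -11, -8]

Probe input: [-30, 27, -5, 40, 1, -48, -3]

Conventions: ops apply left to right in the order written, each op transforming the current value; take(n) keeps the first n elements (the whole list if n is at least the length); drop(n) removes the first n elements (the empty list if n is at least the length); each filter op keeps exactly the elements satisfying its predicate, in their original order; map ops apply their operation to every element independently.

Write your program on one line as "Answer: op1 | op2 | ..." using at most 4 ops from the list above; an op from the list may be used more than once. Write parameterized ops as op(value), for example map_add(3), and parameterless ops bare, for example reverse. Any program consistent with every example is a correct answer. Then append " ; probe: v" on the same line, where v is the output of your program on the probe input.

reverse | map_neg | take(3) ; probe: [3, 48, -1]

Check, running the answer program on each example:
  [41, 14, -20, 4, 1, 49, 43] -> [43, 49, 1, 4, -20, 14, 41] -> [-43, -49, -1, -4, 20, -14, -41] -> [-43, -49, -1]
  [-16, -11, -5, -20] -> [-20, -5, -11, -16] -> [20, 5, 11, 16] -> [20, 5, 11]
  [18, 3, -27, 12, -39, 8, 11, 11] -> [11, 11, 8, -39, 12, -27, 3, 18] -> [-11, -11, -8, 39, -12, 27, -3, -18] -> [-11, -11, -8]
  probe: [-30, 27, -5, 40, 1, -48, -3] -> [-3, -48, 1, 40, -5, 27, -30] -> [3, 48, -1, -40, 5, -27, 30] -> [3, 48, -1]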